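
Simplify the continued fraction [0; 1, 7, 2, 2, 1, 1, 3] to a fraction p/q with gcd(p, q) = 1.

319/362

Use the convergent recurrence hₖ = aₖ·hₖ₋₁ + hₖ₋₂ (and likewise for the denominators kₖ):
a_0 = 0: 0/1
a_1 = 1: 1/1
a_2 = 7: 7/8
a_3 = 2: 15/17
a_4 = 2: 37/42
a_5 = 1: 52/59
a_6 = 1: 89/101
a_7 = 3: 319/362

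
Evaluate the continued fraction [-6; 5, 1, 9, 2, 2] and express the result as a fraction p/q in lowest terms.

Use the convergent recurrence hₖ = aₖ·hₖ₋₁ + hₖ₋₂ (and likewise for the denominators kₖ):
a_0 = -6: -6/1
a_1 = 5: -29/5
a_2 = 1: -35/6
a_3 = 9: -344/59
a_4 = 2: -723/124
a_5 = 2: -1790/307

-1790/307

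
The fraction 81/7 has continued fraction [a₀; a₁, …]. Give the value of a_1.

Apply division with remainder until the remainder is 0:
81 = 11·7 + 4, so a_0 = 11
7 = 1·4 + 3, so a_1 = 1

1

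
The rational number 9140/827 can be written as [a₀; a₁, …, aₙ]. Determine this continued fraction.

⌊9140/827⌋ = 11, remainder 43
⌊827/43⌋ = 19, remainder 10
⌊43/10⌋ = 4, remainder 3
⌊10/3⌋ = 3, remainder 1
⌊3/1⌋ = 3, remainder 0

[11; 19, 4, 3, 3]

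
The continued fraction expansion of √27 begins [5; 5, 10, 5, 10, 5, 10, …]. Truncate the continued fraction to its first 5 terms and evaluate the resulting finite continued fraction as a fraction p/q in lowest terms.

Starting at the tail and folding back:
Start with 10.
5 + 1/(10/1) = 5 + 1/10 = 51/10
10 + 1/(51/10) = 10 + 10/51 = 520/51
5 + 1/(520/51) = 5 + 51/520 = 2651/520
5 + 1/(2651/520) = 5 + 520/2651 = 13775/2651

13775/2651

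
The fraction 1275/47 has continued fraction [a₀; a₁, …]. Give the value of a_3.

5

1275 ÷ 47 → quotient 27, remainder 6
47 ÷ 6 → quotient 7, remainder 5
6 ÷ 5 → quotient 1, remainder 1
5 ÷ 1 → quotient 5, remainder 0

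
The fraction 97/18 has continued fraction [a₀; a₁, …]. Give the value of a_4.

3

97 ÷ 18 → quotient 5, remainder 7
18 ÷ 7 → quotient 2, remainder 4
7 ÷ 4 → quotient 1, remainder 3
4 ÷ 3 → quotient 1, remainder 1
3 ÷ 1 → quotient 3, remainder 0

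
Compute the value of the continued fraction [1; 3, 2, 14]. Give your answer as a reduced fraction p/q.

130/101

Use the convergent recurrence hₖ = aₖ·hₖ₋₁ + hₖ₋₂ (and likewise for the denominators kₖ):
a_0 = 1: 1/1
a_1 = 3: 4/3
a_2 = 2: 9/7
a_3 = 14: 130/101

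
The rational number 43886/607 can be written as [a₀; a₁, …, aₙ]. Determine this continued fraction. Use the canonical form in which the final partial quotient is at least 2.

43886 ÷ 607 → quotient 72, remainder 182
607 ÷ 182 → quotient 3, remainder 61
182 ÷ 61 → quotient 2, remainder 60
61 ÷ 60 → quotient 1, remainder 1
60 ÷ 1 → quotient 60, remainder 0

[72; 3, 2, 1, 60]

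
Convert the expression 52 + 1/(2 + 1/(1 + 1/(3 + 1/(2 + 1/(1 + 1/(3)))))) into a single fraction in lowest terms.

a_0 = 52: 52/1
a_1 = 2: 105/2
a_2 = 1: 157/3
a_3 = 3: 576/11
a_4 = 2: 1309/25
a_5 = 1: 1885/36
a_6 = 3: 6964/133

6964/133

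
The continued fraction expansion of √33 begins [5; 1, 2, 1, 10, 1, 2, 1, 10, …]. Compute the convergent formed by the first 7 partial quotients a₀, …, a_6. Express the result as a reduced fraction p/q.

787/137

a_0 = 5: 5/1
a_1 = 1: 6/1
a_2 = 2: 17/3
a_3 = 1: 23/4
a_4 = 10: 247/43
a_5 = 1: 270/47
a_6 = 2: 787/137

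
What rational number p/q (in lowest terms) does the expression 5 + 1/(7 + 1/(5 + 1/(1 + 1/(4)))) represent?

Start with 4.
1 + 1/(4/1) = 1 + 1/4 = 5/4
5 + 1/(5/4) = 5 + 4/5 = 29/5
7 + 1/(29/5) = 7 + 5/29 = 208/29
5 + 1/(208/29) = 5 + 29/208 = 1069/208

1069/208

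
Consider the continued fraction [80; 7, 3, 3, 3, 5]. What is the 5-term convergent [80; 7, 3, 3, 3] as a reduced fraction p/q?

a_0 = 80: 80/1
a_1 = 7: 561/7
a_2 = 3: 1763/22
a_3 = 3: 5850/73
a_4 = 3: 19313/241

19313/241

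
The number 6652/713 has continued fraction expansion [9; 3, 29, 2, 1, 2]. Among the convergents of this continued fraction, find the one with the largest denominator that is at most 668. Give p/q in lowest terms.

2491/267

List convergents until the denominator exceeds the bound:
a_0 = 9: 9/1  (≤ bound)
a_1 = 3: 28/3  (≤ bound)
a_2 = 29: 821/88  (≤ bound)
a_3 = 2: 1670/179  (≤ bound)
a_4 = 1: 2491/267  (≤ bound)
a_5 = 2: 6652/713  (> 668, stop)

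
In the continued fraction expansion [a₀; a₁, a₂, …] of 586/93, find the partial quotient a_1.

3

586 ÷ 93 → quotient 6, remainder 28
93 ÷ 28 → quotient 3, remainder 9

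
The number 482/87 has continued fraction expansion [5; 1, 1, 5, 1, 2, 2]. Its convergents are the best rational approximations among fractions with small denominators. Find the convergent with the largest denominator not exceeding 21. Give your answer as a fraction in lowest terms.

72/13

a_0 = 5: 5/1  (≤ bound)
a_1 = 1: 6/1  (≤ bound)
a_2 = 1: 11/2  (≤ bound)
a_3 = 5: 61/11  (≤ bound)
a_4 = 1: 72/13  (≤ bound)
a_5 = 2: 205/37  (> 21, stop)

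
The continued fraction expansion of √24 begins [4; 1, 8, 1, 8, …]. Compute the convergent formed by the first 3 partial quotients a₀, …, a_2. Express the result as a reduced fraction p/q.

44/9

Start with 8.
1 + 1/(8/1) = 1 + 1/8 = 9/8
4 + 1/(9/8) = 4 + 8/9 = 44/9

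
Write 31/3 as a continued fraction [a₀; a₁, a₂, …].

[10; 3]

⌊31/3⌋ = 10, remainder 1
⌊3/1⌋ = 3, remainder 0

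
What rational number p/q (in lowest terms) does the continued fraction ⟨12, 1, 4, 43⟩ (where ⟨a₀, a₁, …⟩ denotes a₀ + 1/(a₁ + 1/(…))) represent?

Collapse the nested fraction from the inside out:
Start with 43.
4 + 1/(43/1) = 4 + 1/43 = 173/43
1 + 1/(173/43) = 1 + 43/173 = 216/173
12 + 1/(216/173) = 12 + 173/216 = 2765/216

2765/216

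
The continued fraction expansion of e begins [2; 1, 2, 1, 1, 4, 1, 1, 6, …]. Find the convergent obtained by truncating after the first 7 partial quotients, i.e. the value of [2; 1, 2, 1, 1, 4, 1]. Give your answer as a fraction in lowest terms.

106/39

a_0 = 2: 2/1
a_1 = 1: 3/1
a_2 = 2: 8/3
a_3 = 1: 11/4
a_4 = 1: 19/7
a_5 = 4: 87/32
a_6 = 1: 106/39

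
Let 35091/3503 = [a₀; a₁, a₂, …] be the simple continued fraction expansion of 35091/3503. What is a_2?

2

Run the Euclidean algorithm, recording each quotient:
35091 ÷ 3503 → quotient 10, remainder 61
3503 ÷ 61 → quotient 57, remainder 26
61 ÷ 26 → quotient 2, remainder 9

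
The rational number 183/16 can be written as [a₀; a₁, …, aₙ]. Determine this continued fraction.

[11; 2, 3, 2]

Repeatedly divide and take the remainder:
⌊183/16⌋ = 11, remainder 7
⌊16/7⌋ = 2, remainder 2
⌊7/2⌋ = 3, remainder 1
⌊2/1⌋ = 2, remainder 0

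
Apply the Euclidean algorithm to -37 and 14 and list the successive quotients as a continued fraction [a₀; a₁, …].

[-3; 2, 1, 4]

Apply division with remainder until the remainder is 0:
⌊-37/14⌋ = -3, remainder 5
⌊14/5⌋ = 2, remainder 4
⌊5/4⌋ = 1, remainder 1
⌊4/1⌋ = 4, remainder 0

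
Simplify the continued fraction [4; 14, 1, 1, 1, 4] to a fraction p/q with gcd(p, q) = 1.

a_0 = 4: 4/1
a_1 = 14: 57/14
a_2 = 1: 61/15
a_3 = 1: 118/29
a_4 = 1: 179/44
a_5 = 4: 834/205

834/205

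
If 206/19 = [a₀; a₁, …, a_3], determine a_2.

206 = 10·19 + 16, so a_0 = 10
19 = 1·16 + 3, so a_1 = 1
16 = 5·3 + 1, so a_2 = 5

5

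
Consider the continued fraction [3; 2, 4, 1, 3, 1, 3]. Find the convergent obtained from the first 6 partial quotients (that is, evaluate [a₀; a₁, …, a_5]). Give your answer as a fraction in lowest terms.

a_0 = 3: 3/1
a_1 = 2: 7/2
a_2 = 4: 31/9
a_3 = 1: 38/11
a_4 = 3: 145/42
a_5 = 1: 183/53

183/53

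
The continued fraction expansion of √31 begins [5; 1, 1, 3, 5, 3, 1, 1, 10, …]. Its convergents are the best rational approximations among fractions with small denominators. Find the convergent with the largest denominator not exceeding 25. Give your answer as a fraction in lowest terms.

a_0 = 5: 5/1  (≤ bound)
a_1 = 1: 6/1  (≤ bound)
a_2 = 1: 11/2  (≤ bound)
a_3 = 3: 39/7  (≤ bound)
a_4 = 5: 206/37  (> 25, stop)

39/7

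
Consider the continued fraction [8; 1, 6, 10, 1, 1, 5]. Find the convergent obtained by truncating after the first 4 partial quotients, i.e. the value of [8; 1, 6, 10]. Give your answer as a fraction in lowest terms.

629/71

Start with 10.
6 + 1/(10/1) = 6 + 1/10 = 61/10
1 + 1/(61/10) = 1 + 10/61 = 71/61
8 + 1/(71/61) = 8 + 61/71 = 629/71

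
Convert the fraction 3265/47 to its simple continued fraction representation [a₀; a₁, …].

[69; 2, 7, 3]

Repeatedly divide and take the remainder:
3265 ÷ 47 → quotient 69, remainder 22
47 ÷ 22 → quotient 2, remainder 3
22 ÷ 3 → quotient 7, remainder 1
3 ÷ 1 → quotient 3, remainder 0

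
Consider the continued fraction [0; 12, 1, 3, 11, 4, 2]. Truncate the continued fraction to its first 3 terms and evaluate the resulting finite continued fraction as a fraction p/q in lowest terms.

Start with 1.
12 + 1/(1/1) = 12 + 1/1 = 13/1
0 + 1/(13/1) = 0 + 1/13 = 1/13

1/13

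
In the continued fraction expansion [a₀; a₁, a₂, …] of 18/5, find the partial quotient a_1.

1

Run the Euclidean algorithm, recording each quotient:
⌊18/5⌋ = 3, remainder 3
⌊5/3⌋ = 1, remainder 2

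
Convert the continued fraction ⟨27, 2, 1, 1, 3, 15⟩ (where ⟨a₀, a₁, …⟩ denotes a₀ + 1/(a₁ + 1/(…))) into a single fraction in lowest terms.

a_0 = 27: 27/1
a_1 = 2: 55/2
a_2 = 1: 82/3
a_3 = 1: 137/5
a_4 = 3: 493/18
a_5 = 15: 7532/275

7532/275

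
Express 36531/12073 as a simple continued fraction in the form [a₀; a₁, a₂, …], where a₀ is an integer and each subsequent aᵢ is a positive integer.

36531 = 3·12073 + 312, so a_0 = 3
12073 = 38·312 + 217, so a_1 = 38
312 = 1·217 + 95, so a_2 = 1
217 = 2·95 + 27, so a_3 = 2
95 = 3·27 + 14, so a_4 = 3
27 = 1·14 + 13, so a_5 = 1
14 = 1·13 + 1, so a_6 = 1
13 = 13·1 + 0, so a_7 = 13

[3; 38, 1, 2, 3, 1, 1, 13]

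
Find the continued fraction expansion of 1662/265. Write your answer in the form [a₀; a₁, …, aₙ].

1662 = 6·265 + 72, so a_0 = 6
265 = 3·72 + 49, so a_1 = 3
72 = 1·49 + 23, so a_2 = 1
49 = 2·23 + 3, so a_3 = 2
23 = 7·3 + 2, so a_4 = 7
3 = 1·2 + 1, so a_5 = 1
2 = 2·1 + 0, so a_6 = 2

[6; 3, 1, 2, 7, 1, 2]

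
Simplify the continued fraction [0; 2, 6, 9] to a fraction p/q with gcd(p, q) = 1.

a_0 = 0: 0/1
a_1 = 2: 1/2
a_2 = 6: 6/13
a_3 = 9: 55/119

55/119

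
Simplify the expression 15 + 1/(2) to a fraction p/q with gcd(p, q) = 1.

Collapse the nested fraction from the inside out:
Start with 2.
15 + 1/(2/1) = 15 + 1/2 = 31/2

31/2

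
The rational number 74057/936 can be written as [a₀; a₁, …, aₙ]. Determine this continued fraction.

[79; 8, 3, 1, 1, 7, 2]

Apply division with remainder until the remainder is 0:
⌊74057/936⌋ = 79, remainder 113
⌊936/113⌋ = 8, remainder 32
⌊113/32⌋ = 3, remainder 17
⌊32/17⌋ = 1, remainder 15
⌊17/15⌋ = 1, remainder 2
⌊15/2⌋ = 7, remainder 1
⌊2/1⌋ = 2, remainder 0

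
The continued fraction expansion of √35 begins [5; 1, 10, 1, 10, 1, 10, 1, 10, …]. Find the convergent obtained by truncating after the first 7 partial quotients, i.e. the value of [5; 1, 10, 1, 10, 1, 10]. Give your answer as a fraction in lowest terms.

Start with 10.
1 + 1/(10/1) = 1 + 1/10 = 11/10
10 + 1/(11/10) = 10 + 10/11 = 120/11
1 + 1/(120/11) = 1 + 11/120 = 131/120
10 + 1/(131/120) = 10 + 120/131 = 1430/131
1 + 1/(1430/131) = 1 + 131/1430 = 1561/1430
5 + 1/(1561/1430) = 5 + 1430/1561 = 9235/1561

9235/1561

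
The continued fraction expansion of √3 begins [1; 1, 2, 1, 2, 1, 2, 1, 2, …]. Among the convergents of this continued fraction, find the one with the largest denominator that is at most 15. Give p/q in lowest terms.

List convergents until the denominator exceeds the bound:
a_0 = 1: 1/1  (≤ bound)
a_1 = 1: 2/1  (≤ bound)
a_2 = 2: 5/3  (≤ bound)
a_3 = 1: 7/4  (≤ bound)
a_4 = 2: 19/11  (≤ bound)
a_5 = 1: 26/15  (≤ bound)
a_6 = 2: 71/41  (> 15, stop)

26/15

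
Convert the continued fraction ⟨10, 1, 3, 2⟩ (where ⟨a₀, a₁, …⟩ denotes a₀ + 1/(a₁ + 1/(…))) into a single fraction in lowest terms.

97/9

a_0 = 10: 10/1
a_1 = 1: 11/1
a_2 = 3: 43/4
a_3 = 2: 97/9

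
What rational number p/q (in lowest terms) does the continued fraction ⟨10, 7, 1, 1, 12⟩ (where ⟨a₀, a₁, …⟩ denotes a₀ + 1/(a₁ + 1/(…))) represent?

a_0 = 10: 10/1
a_1 = 7: 71/7
a_2 = 1: 81/8
a_3 = 1: 152/15
a_4 = 12: 1905/188

1905/188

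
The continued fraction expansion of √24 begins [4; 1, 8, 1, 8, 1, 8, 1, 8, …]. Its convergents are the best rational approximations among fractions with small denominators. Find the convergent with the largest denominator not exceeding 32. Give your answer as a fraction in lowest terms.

49/10

List convergents until the denominator exceeds the bound:
a_0 = 4: 4/1  (≤ bound)
a_1 = 1: 5/1  (≤ bound)
a_2 = 8: 44/9  (≤ bound)
a_3 = 1: 49/10  (≤ bound)
a_4 = 8: 436/89  (> 32, stop)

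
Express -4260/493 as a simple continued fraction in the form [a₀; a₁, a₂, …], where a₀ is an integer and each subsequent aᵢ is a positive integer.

[-9; 2, 1, 3, 1, 1, 1, 12]

Apply division with remainder until the remainder is 0:
⌊-4260/493⌋ = -9, remainder 177
⌊493/177⌋ = 2, remainder 139
⌊177/139⌋ = 1, remainder 38
⌊139/38⌋ = 3, remainder 25
⌊38/25⌋ = 1, remainder 13
⌊25/13⌋ = 1, remainder 12
⌊13/12⌋ = 1, remainder 1
⌊12/1⌋ = 12, remainder 0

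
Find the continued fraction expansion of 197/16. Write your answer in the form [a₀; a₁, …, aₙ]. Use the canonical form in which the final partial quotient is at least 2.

[12; 3, 5]

197 ÷ 16 → quotient 12, remainder 5
16 ÷ 5 → quotient 3, remainder 1
5 ÷ 1 → quotient 5, remainder 0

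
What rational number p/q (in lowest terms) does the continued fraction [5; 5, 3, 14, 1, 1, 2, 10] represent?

64349/12404

Start with 10.
2 + 1/(10/1) = 2 + 1/10 = 21/10
1 + 1/(21/10) = 1 + 10/21 = 31/21
1 + 1/(31/21) = 1 + 21/31 = 52/31
14 + 1/(52/31) = 14 + 31/52 = 759/52
3 + 1/(759/52) = 3 + 52/759 = 2329/759
5 + 1/(2329/759) = 5 + 759/2329 = 12404/2329
5 + 1/(12404/2329) = 5 + 2329/12404 = 64349/12404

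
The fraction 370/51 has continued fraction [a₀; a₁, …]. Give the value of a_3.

12

⌊370/51⌋ = 7, remainder 13
⌊51/13⌋ = 3, remainder 12
⌊13/12⌋ = 1, remainder 1
⌊12/1⌋ = 12, remainder 0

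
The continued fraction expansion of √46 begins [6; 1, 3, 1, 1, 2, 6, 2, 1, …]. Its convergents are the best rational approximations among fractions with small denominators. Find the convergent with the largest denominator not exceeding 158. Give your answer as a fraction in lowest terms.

a_0 = 6: 6/1  (≤ bound)
a_1 = 1: 7/1  (≤ bound)
a_2 = 3: 27/4  (≤ bound)
a_3 = 1: 34/5  (≤ bound)
a_4 = 1: 61/9  (≤ bound)
a_5 = 2: 156/23  (≤ bound)
a_6 = 6: 997/147  (≤ bound)
a_7 = 2: 2150/317  (> 158, stop)

997/147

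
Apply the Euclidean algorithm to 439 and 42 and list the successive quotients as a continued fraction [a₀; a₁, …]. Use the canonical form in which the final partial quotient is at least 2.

439 ÷ 42 → quotient 10, remainder 19
42 ÷ 19 → quotient 2, remainder 4
19 ÷ 4 → quotient 4, remainder 3
4 ÷ 3 → quotient 1, remainder 1
3 ÷ 1 → quotient 3, remainder 0

[10; 2, 4, 1, 3]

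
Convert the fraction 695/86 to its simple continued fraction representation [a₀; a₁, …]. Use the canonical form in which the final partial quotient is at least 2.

[8; 12, 3, 2]

695 ÷ 86 → quotient 8, remainder 7
86 ÷ 7 → quotient 12, remainder 2
7 ÷ 2 → quotient 3, remainder 1
2 ÷ 1 → quotient 2, remainder 0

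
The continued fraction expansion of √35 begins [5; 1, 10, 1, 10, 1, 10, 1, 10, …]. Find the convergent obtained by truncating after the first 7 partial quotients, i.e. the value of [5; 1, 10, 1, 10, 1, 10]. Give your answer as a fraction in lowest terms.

Use the convergent recurrence hₖ = aₖ·hₖ₋₁ + hₖ₋₂ (and likewise for the denominators kₖ):
a_0 = 5: 5/1
a_1 = 1: 6/1
a_2 = 10: 65/11
a_3 = 1: 71/12
a_4 = 10: 775/131
a_5 = 1: 846/143
a_6 = 10: 9235/1561

9235/1561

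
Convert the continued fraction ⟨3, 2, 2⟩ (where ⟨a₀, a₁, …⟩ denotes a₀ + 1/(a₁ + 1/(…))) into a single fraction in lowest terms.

17/5

a_0 = 3: 3/1
a_1 = 2: 7/2
a_2 = 2: 17/5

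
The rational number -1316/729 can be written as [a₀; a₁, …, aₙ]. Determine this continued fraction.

Run the Euclidean algorithm, recording each quotient:
⌊-1316/729⌋ = -2, remainder 142
⌊729/142⌋ = 5, remainder 19
⌊142/19⌋ = 7, remainder 9
⌊19/9⌋ = 2, remainder 1
⌊9/1⌋ = 9, remainder 0

[-2; 5, 7, 2, 9]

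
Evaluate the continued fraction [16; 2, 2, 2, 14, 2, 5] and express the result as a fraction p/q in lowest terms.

32225/1963

a_0 = 16: 16/1
a_1 = 2: 33/2
a_2 = 2: 82/5
a_3 = 2: 197/12
a_4 = 14: 2840/173
a_5 = 2: 5877/358
a_6 = 5: 32225/1963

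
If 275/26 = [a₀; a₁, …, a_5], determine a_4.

Apply division with remainder until the remainder is 0:
⌊275/26⌋ = 10, remainder 15
⌊26/15⌋ = 1, remainder 11
⌊15/11⌋ = 1, remainder 4
⌊11/4⌋ = 2, remainder 3
⌊4/3⌋ = 1, remainder 1

1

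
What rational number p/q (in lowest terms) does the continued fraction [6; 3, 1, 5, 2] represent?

Starting at the tail and folding back:
Start with 2.
5 + 1/(2/1) = 5 + 1/2 = 11/2
1 + 1/(11/2) = 1 + 2/11 = 13/11
3 + 1/(13/11) = 3 + 11/13 = 50/13
6 + 1/(50/13) = 6 + 13/50 = 313/50

313/50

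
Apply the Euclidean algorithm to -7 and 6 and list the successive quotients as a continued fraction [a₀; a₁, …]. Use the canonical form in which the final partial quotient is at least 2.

Run the Euclidean algorithm, recording each quotient:
-7 ÷ 6 → quotient -2, remainder 5
6 ÷ 5 → quotient 1, remainder 1
5 ÷ 1 → quotient 5, remainder 0

[-2; 1, 5]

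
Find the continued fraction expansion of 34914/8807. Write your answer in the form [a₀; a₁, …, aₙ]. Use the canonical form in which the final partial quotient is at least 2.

34914 = 3·8807 + 8493, so a_0 = 3
8807 = 1·8493 + 314, so a_1 = 1
8493 = 27·314 + 15, so a_2 = 27
314 = 20·15 + 14, so a_3 = 20
15 = 1·14 + 1, so a_4 = 1
14 = 14·1 + 0, so a_5 = 14

[3; 1, 27, 20, 1, 14]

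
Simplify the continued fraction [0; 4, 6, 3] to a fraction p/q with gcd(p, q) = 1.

Starting at the tail and folding back:
Start with 3.
6 + 1/(3/1) = 6 + 1/3 = 19/3
4 + 1/(19/3) = 4 + 3/19 = 79/19
0 + 1/(79/19) = 0 + 19/79 = 19/79

19/79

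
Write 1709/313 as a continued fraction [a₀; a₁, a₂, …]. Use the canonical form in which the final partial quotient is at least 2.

Repeatedly divide and take the remainder:
1709 = 5·313 + 144, so a_0 = 5
313 = 2·144 + 25, so a_1 = 2
144 = 5·25 + 19, so a_2 = 5
25 = 1·19 + 6, so a_3 = 1
19 = 3·6 + 1, so a_4 = 3
6 = 6·1 + 0, so a_5 = 6

[5; 2, 5, 1, 3, 6]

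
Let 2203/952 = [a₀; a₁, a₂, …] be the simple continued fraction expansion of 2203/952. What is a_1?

Repeatedly divide and take the remainder:
2203 ÷ 952 → quotient 2, remainder 299
952 ÷ 299 → quotient 3, remainder 55

3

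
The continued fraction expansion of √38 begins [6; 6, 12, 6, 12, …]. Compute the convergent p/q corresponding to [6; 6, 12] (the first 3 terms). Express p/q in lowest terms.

Start with 12.
6 + 1/(12/1) = 6 + 1/12 = 73/12
6 + 1/(73/12) = 6 + 12/73 = 450/73

450/73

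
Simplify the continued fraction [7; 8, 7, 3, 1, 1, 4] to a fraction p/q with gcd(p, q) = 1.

Compute successive convergents:
a_0 = 7: 7/1
a_1 = 8: 57/8
a_2 = 7: 406/57
a_3 = 3: 1275/179
a_4 = 1: 1681/236
a_5 = 1: 2956/415
a_6 = 4: 13505/1896

13505/1896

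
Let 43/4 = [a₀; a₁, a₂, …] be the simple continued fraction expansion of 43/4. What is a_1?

1

⌊43/4⌋ = 10, remainder 3
⌊4/3⌋ = 1, remainder 1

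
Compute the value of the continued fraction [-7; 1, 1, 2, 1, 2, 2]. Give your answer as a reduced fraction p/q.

a_0 = -7: -7/1
a_1 = 1: -6/1
a_2 = 1: -13/2
a_3 = 2: -32/5
a_4 = 1: -45/7
a_5 = 2: -122/19
a_6 = 2: -289/45

-289/45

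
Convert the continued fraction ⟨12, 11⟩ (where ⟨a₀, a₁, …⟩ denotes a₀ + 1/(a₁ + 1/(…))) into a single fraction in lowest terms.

a_0 = 12: 12/1
a_1 = 11: 133/11

133/11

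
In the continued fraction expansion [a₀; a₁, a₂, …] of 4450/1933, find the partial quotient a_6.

2

Apply division with remainder until the remainder is 0:
4450 ÷ 1933 → quotient 2, remainder 584
1933 ÷ 584 → quotient 3, remainder 181
584 ÷ 181 → quotient 3, remainder 41
181 ÷ 41 → quotient 4, remainder 17
41 ÷ 17 → quotient 2, remainder 7
17 ÷ 7 → quotient 2, remainder 3
7 ÷ 3 → quotient 2, remainder 1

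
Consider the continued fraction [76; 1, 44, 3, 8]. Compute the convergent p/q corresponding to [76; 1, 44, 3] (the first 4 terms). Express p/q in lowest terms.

10469/136

Start with 3.
44 + 1/(3/1) = 44 + 1/3 = 133/3
1 + 1/(133/3) = 1 + 3/133 = 136/133
76 + 1/(136/133) = 76 + 133/136 = 10469/136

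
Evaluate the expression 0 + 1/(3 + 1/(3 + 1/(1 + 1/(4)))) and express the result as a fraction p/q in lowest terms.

Start with 4.
1 + 1/(4/1) = 1 + 1/4 = 5/4
3 + 1/(5/4) = 3 + 4/5 = 19/5
3 + 1/(19/5) = 3 + 5/19 = 62/19
0 + 1/(62/19) = 0 + 19/62 = 19/62

19/62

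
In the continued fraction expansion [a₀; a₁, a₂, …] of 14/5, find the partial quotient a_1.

Run the Euclidean algorithm, recording each quotient:
14 ÷ 5 → quotient 2, remainder 4
5 ÷ 4 → quotient 1, remainder 1

1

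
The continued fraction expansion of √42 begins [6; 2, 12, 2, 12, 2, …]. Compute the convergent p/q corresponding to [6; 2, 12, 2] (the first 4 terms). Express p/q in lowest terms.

337/52

Use the convergent recurrence hₖ = aₖ·hₖ₋₁ + hₖ₋₂ (and likewise for the denominators kₖ):
a_0 = 6: 6/1
a_1 = 2: 13/2
a_2 = 12: 162/25
a_3 = 2: 337/52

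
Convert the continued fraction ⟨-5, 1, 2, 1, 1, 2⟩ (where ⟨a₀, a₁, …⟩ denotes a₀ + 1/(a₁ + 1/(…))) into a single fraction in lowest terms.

a_0 = -5: -5/1
a_1 = 1: -4/1
a_2 = 2: -13/3
a_3 = 1: -17/4
a_4 = 1: -30/7
a_5 = 2: -77/18

-77/18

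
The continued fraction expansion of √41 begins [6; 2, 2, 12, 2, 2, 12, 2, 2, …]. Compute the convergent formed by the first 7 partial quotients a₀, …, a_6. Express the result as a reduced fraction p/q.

a_0 = 6: 6/1
a_1 = 2: 13/2
a_2 = 2: 32/5
a_3 = 12: 397/62
a_4 = 2: 826/129
a_5 = 2: 2049/320
a_6 = 12: 25414/3969

25414/3969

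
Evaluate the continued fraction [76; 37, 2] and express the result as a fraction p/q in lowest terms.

a_0 = 76: 76/1
a_1 = 37: 2813/37
a_2 = 2: 5702/75

5702/75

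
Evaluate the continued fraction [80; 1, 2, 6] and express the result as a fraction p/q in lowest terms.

a_0 = 80: 80/1
a_1 = 1: 81/1
a_2 = 2: 242/3
a_3 = 6: 1533/19

1533/19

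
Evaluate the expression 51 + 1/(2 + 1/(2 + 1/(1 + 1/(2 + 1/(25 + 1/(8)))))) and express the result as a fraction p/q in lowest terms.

Start with 8.
25 + 1/(8/1) = 25 + 1/8 = 201/8
2 + 1/(201/8) = 2 + 8/201 = 410/201
1 + 1/(410/201) = 1 + 201/410 = 611/410
2 + 1/(611/410) = 2 + 410/611 = 1632/611
2 + 1/(1632/611) = 2 + 611/1632 = 3875/1632
51 + 1/(3875/1632) = 51 + 1632/3875 = 199257/3875

199257/3875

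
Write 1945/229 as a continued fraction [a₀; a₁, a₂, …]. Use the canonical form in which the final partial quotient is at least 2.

[8; 2, 37, 1, 2]

⌊1945/229⌋ = 8, remainder 113
⌊229/113⌋ = 2, remainder 3
⌊113/3⌋ = 37, remainder 2
⌊3/2⌋ = 1, remainder 1
⌊2/1⌋ = 2, remainder 0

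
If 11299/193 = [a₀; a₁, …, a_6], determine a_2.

1

⌊11299/193⌋ = 58, remainder 105
⌊193/105⌋ = 1, remainder 88
⌊105/88⌋ = 1, remainder 17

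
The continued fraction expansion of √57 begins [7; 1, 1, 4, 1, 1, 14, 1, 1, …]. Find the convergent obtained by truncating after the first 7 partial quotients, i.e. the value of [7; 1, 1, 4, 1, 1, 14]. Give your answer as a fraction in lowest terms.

Work from the innermost term outward:
Start with 14.
1 + 1/(14/1) = 1 + 1/14 = 15/14
1 + 1/(15/14) = 1 + 14/15 = 29/15
4 + 1/(29/15) = 4 + 15/29 = 131/29
1 + 1/(131/29) = 1 + 29/131 = 160/131
1 + 1/(160/131) = 1 + 131/160 = 291/160
7 + 1/(291/160) = 7 + 160/291 = 2197/291

2197/291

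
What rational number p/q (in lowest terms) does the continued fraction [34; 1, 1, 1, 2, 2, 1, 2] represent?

2528/73

Work from the innermost term outward:
Start with 2.
1 + 1/(2/1) = 1 + 1/2 = 3/2
2 + 1/(3/2) = 2 + 2/3 = 8/3
2 + 1/(8/3) = 2 + 3/8 = 19/8
1 + 1/(19/8) = 1 + 8/19 = 27/19
1 + 1/(27/19) = 1 + 19/27 = 46/27
1 + 1/(46/27) = 1 + 27/46 = 73/46
34 + 1/(73/46) = 34 + 46/73 = 2528/73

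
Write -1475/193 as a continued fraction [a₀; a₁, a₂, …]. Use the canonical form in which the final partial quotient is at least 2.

-1475 = -8·193 + 69, so a_0 = -8
193 = 2·69 + 55, so a_1 = 2
69 = 1·55 + 14, so a_2 = 1
55 = 3·14 + 13, so a_3 = 3
14 = 1·13 + 1, so a_4 = 1
13 = 13·1 + 0, so a_5 = 13

[-8; 2, 1, 3, 1, 13]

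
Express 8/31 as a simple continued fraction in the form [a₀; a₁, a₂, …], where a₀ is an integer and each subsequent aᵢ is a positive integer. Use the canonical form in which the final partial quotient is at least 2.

Run the Euclidean algorithm, recording each quotient:
8 = 0·31 + 8, so a_0 = 0
31 = 3·8 + 7, so a_1 = 3
8 = 1·7 + 1, so a_2 = 1
7 = 7·1 + 0, so a_3 = 7

[0; 3, 1, 7]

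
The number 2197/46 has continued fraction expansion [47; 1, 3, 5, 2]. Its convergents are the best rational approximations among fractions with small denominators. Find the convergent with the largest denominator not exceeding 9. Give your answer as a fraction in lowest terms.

a_0 = 47: 47/1  (≤ bound)
a_1 = 1: 48/1  (≤ bound)
a_2 = 3: 191/4  (≤ bound)
a_3 = 5: 1003/21  (> 9, stop)

191/4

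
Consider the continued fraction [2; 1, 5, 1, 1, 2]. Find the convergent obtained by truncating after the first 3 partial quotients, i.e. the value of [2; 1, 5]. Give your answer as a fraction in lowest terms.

Work from the innermost term outward:
Start with 5.
1 + 1/(5/1) = 1 + 1/5 = 6/5
2 + 1/(6/5) = 2 + 5/6 = 17/6

17/6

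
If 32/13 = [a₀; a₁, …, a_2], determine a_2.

32 = 2·13 + 6, so a_0 = 2
13 = 2·6 + 1, so a_1 = 2
6 = 6·1 + 0, so a_2 = 6

6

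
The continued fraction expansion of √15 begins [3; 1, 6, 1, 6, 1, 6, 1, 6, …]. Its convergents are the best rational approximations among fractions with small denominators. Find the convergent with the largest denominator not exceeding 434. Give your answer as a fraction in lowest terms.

1677/433

a_0 = 3: 3/1  (≤ bound)
a_1 = 1: 4/1  (≤ bound)
a_2 = 6: 27/7  (≤ bound)
a_3 = 1: 31/8  (≤ bound)
a_4 = 6: 213/55  (≤ bound)
a_5 = 1: 244/63  (≤ bound)
a_6 = 6: 1677/433  (≤ bound)
a_7 = 1: 1921/496  (> 434, stop)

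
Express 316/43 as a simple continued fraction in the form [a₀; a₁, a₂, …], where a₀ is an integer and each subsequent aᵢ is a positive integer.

316 = 7·43 + 15, so a_0 = 7
43 = 2·15 + 13, so a_1 = 2
15 = 1·13 + 2, so a_2 = 1
13 = 6·2 + 1, so a_3 = 6
2 = 2·1 + 0, so a_4 = 2

[7; 2, 1, 6, 2]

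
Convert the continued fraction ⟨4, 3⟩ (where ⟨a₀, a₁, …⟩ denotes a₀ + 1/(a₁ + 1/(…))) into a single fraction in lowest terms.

13/3

Start with 3.
4 + 1/(3/1) = 4 + 1/3 = 13/3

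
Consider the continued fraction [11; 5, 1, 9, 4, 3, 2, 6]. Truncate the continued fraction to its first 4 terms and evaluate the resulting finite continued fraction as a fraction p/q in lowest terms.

659/59

Start with 9.
1 + 1/(9/1) = 1 + 1/9 = 10/9
5 + 1/(10/9) = 5 + 9/10 = 59/10
11 + 1/(59/10) = 11 + 10/59 = 659/59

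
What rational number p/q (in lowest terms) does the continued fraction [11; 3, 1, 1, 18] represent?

1467/130

Start with 18.
1 + 1/(18/1) = 1 + 1/18 = 19/18
1 + 1/(19/18) = 1 + 18/19 = 37/19
3 + 1/(37/19) = 3 + 19/37 = 130/37
11 + 1/(130/37) = 11 + 37/130 = 1467/130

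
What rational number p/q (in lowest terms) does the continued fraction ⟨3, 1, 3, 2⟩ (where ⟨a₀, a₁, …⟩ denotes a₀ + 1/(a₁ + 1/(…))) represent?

34/9

Use the convergent recurrence hₖ = aₖ·hₖ₋₁ + hₖ₋₂ (and likewise for the denominators kₖ):
a_0 = 3: 3/1
a_1 = 1: 4/1
a_2 = 3: 15/4
a_3 = 2: 34/9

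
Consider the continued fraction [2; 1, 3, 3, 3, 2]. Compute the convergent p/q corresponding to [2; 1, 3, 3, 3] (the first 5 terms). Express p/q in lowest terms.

119/43

Build up convergents one term at a time:
a_0 = 2: 2/1
a_1 = 1: 3/1
a_2 = 3: 11/4
a_3 = 3: 36/13
a_4 = 3: 119/43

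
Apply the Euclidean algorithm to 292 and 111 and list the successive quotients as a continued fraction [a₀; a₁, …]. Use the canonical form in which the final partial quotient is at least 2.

Apply division with remainder until the remainder is 0:
292 = 2·111 + 70, so a_0 = 2
111 = 1·70 + 41, so a_1 = 1
70 = 1·41 + 29, so a_2 = 1
41 = 1·29 + 12, so a_3 = 1
29 = 2·12 + 5, so a_4 = 2
12 = 2·5 + 2, so a_5 = 2
5 = 2·2 + 1, so a_6 = 2
2 = 2·1 + 0, so a_7 = 2

[2; 1, 1, 1, 2, 2, 2, 2]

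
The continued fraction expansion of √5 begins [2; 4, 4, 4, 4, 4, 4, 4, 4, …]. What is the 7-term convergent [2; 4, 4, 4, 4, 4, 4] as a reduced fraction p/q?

12238/5473

Work from the innermost term outward:
Start with 4.
4 + 1/(4/1) = 4 + 1/4 = 17/4
4 + 1/(17/4) = 4 + 4/17 = 72/17
4 + 1/(72/17) = 4 + 17/72 = 305/72
4 + 1/(305/72) = 4 + 72/305 = 1292/305
4 + 1/(1292/305) = 4 + 305/1292 = 5473/1292
2 + 1/(5473/1292) = 2 + 1292/5473 = 12238/5473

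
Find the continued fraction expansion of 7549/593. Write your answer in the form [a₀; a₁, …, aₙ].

[12; 1, 2, 1, 2, 2, 2, 9]

Apply division with remainder until the remainder is 0:
7549 = 12·593 + 433, so a_0 = 12
593 = 1·433 + 160, so a_1 = 1
433 = 2·160 + 113, so a_2 = 2
160 = 1·113 + 47, so a_3 = 1
113 = 2·47 + 19, so a_4 = 2
47 = 2·19 + 9, so a_5 = 2
19 = 2·9 + 1, so a_6 = 2
9 = 9·1 + 0, so a_7 = 9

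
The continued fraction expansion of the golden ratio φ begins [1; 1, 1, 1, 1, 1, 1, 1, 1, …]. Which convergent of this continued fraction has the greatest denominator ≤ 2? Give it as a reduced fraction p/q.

3/2

List convergents until the denominator exceeds the bound:
a_0 = 1: 1/1  (≤ bound)
a_1 = 1: 2/1  (≤ bound)
a_2 = 1: 3/2  (≤ bound)
a_3 = 1: 5/3  (> 2, stop)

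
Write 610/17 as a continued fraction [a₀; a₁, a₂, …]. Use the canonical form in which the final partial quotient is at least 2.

Apply division with remainder until the remainder is 0:
610 = 35·17 + 15, so a_0 = 35
17 = 1·15 + 2, so a_1 = 1
15 = 7·2 + 1, so a_2 = 7
2 = 2·1 + 0, so a_3 = 2

[35; 1, 7, 2]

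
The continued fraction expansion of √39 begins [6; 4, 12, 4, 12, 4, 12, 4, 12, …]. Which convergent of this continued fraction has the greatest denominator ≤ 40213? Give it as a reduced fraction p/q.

62425/9996

List convergents until the denominator exceeds the bound:
a_0 = 6: 6/1  (≤ bound)
a_1 = 4: 25/4  (≤ bound)
a_2 = 12: 306/49  (≤ bound)
a_3 = 4: 1249/200  (≤ bound)
a_4 = 12: 15294/2449  (≤ bound)
a_5 = 4: 62425/9996  (≤ bound)
a_6 = 12: 764394/122401  (> 40213, stop)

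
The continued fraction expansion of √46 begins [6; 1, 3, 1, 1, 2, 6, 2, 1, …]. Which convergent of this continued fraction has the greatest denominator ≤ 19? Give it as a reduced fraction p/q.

a_0 = 6: 6/1  (≤ bound)
a_1 = 1: 7/1  (≤ bound)
a_2 = 3: 27/4  (≤ bound)
a_3 = 1: 34/5  (≤ bound)
a_4 = 1: 61/9  (≤ bound)
a_5 = 2: 156/23  (> 19, stop)

61/9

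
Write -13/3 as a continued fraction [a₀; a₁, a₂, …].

-13 ÷ 3 → quotient -5, remainder 2
3 ÷ 2 → quotient 1, remainder 1
2 ÷ 1 → quotient 2, remainder 0

[-5; 1, 2]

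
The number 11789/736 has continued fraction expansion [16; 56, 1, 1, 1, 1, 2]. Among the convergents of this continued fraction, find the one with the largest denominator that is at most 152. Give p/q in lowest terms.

1810/113

List convergents until the denominator exceeds the bound:
a_0 = 16: 16/1  (≤ bound)
a_1 = 56: 897/56  (≤ bound)
a_2 = 1: 913/57  (≤ bound)
a_3 = 1: 1810/113  (≤ bound)
a_4 = 1: 2723/170  (> 152, stop)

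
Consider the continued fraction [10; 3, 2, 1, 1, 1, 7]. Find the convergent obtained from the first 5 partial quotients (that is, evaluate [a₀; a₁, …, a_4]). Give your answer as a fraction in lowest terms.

175/17

Start with 1.
1 + 1/(1/1) = 1 + 1/1 = 2/1
2 + 1/(2/1) = 2 + 1/2 = 5/2
3 + 1/(5/2) = 3 + 2/5 = 17/5
10 + 1/(17/5) = 10 + 5/17 = 175/17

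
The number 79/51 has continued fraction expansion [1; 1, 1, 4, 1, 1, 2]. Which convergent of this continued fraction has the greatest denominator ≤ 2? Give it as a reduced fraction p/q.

a_0 = 1: 1/1  (≤ bound)
a_1 = 1: 2/1  (≤ bound)
a_2 = 1: 3/2  (≤ bound)
a_3 = 4: 14/9  (> 2, stop)

3/2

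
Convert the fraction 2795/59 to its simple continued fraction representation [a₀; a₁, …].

[47; 2, 1, 2, 7]

⌊2795/59⌋ = 47, remainder 22
⌊59/22⌋ = 2, remainder 15
⌊22/15⌋ = 1, remainder 7
⌊15/7⌋ = 2, remainder 1
⌊7/1⌋ = 7, remainder 0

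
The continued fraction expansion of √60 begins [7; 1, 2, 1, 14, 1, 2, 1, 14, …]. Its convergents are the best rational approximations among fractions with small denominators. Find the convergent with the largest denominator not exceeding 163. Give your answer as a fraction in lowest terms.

488/63

a_0 = 7: 7/1  (≤ bound)
a_1 = 1: 8/1  (≤ bound)
a_2 = 2: 23/3  (≤ bound)
a_3 = 1: 31/4  (≤ bound)
a_4 = 14: 457/59  (≤ bound)
a_5 = 1: 488/63  (≤ bound)
a_6 = 2: 1433/185  (> 163, stop)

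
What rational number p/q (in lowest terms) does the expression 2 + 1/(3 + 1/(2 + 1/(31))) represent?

503/220

a_0 = 2: 2/1
a_1 = 3: 7/3
a_2 = 2: 16/7
a_3 = 31: 503/220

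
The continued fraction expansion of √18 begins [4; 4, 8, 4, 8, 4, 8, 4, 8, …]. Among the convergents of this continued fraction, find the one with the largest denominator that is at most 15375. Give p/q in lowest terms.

19601/4620

List convergents until the denominator exceeds the bound:
a_0 = 4: 4/1  (≤ bound)
a_1 = 4: 17/4  (≤ bound)
a_2 = 8: 140/33  (≤ bound)
a_3 = 4: 577/136  (≤ bound)
a_4 = 8: 4756/1121  (≤ bound)
a_5 = 4: 19601/4620  (≤ bound)
a_6 = 8: 161564/38081  (> 15375, stop)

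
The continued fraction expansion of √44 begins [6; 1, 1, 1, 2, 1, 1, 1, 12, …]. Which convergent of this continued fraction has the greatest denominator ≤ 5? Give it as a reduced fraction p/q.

20/3

a_0 = 6: 6/1  (≤ bound)
a_1 = 1: 7/1  (≤ bound)
a_2 = 1: 13/2  (≤ bound)
a_3 = 1: 20/3  (≤ bound)
a_4 = 2: 53/8  (> 5, stop)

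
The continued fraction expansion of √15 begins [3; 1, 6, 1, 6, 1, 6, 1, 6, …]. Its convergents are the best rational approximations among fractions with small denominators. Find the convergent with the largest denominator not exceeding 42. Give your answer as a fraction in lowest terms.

a_0 = 3: 3/1  (≤ bound)
a_1 = 1: 4/1  (≤ bound)
a_2 = 6: 27/7  (≤ bound)
a_3 = 1: 31/8  (≤ bound)
a_4 = 6: 213/55  (> 42, stop)

31/8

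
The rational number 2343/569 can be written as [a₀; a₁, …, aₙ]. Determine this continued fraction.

2343 = 4·569 + 67, so a_0 = 4
569 = 8·67 + 33, so a_1 = 8
67 = 2·33 + 1, so a_2 = 2
33 = 33·1 + 0, so a_3 = 33

[4; 8, 2, 33]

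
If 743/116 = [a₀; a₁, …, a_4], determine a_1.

2

Repeatedly divide and take the remainder:
743 ÷ 116 → quotient 6, remainder 47
116 ÷ 47 → quotient 2, remainder 22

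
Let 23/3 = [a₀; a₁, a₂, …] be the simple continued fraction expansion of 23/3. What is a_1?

Apply division with remainder until the remainder is 0:
23 = 7·3 + 2, so a_0 = 7
3 = 1·2 + 1, so a_1 = 1

1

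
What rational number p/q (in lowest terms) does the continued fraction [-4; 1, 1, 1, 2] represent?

-27/8

Use the convergent recurrence hₖ = aₖ·hₖ₋₁ + hₖ₋₂ (and likewise for the denominators kₖ):
a_0 = -4: -4/1
a_1 = 1: -3/1
a_2 = 1: -7/2
a_3 = 1: -10/3
a_4 = 2: -27/8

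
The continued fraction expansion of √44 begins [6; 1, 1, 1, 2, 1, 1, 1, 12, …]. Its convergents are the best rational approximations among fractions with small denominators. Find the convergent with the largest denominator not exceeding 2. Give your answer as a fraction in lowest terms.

13/2

List convergents until the denominator exceeds the bound:
a_0 = 6: 6/1  (≤ bound)
a_1 = 1: 7/1  (≤ bound)
a_2 = 1: 13/2  (≤ bound)
a_3 = 1: 20/3  (> 2, stop)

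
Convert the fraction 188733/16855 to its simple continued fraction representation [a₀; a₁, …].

[11; 5, 15, 2, 11, 2, 4]

⌊188733/16855⌋ = 11, remainder 3328
⌊16855/3328⌋ = 5, remainder 215
⌊3328/215⌋ = 15, remainder 103
⌊215/103⌋ = 2, remainder 9
⌊103/9⌋ = 11, remainder 4
⌊9/4⌋ = 2, remainder 1
⌊4/1⌋ = 4, remainder 0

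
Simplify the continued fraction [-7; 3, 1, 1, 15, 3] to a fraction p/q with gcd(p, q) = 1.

-2243/334

Collapse the nested fraction from the inside out:
Start with 3.
15 + 1/(3/1) = 15 + 1/3 = 46/3
1 + 1/(46/3) = 1 + 3/46 = 49/46
1 + 1/(49/46) = 1 + 46/49 = 95/49
3 + 1/(95/49) = 3 + 49/95 = 334/95
-7 + 1/(334/95) = -7 + 95/334 = -2243/334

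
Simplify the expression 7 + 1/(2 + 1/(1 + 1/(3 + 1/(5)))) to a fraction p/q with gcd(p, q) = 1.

Starting at the tail and folding back:
Start with 5.
3 + 1/(5/1) = 3 + 1/5 = 16/5
1 + 1/(16/5) = 1 + 5/16 = 21/16
2 + 1/(21/16) = 2 + 16/21 = 58/21
7 + 1/(58/21) = 7 + 21/58 = 427/58

427/58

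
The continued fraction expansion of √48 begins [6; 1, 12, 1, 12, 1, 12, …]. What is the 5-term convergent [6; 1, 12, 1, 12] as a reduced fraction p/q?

1254/181

Start with 12.
1 + 1/(12/1) = 1 + 1/12 = 13/12
12 + 1/(13/12) = 12 + 12/13 = 168/13
1 + 1/(168/13) = 1 + 13/168 = 181/168
6 + 1/(181/168) = 6 + 168/181 = 1254/181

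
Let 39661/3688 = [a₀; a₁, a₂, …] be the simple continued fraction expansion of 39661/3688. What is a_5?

39661 = 10·3688 + 2781, so a_0 = 10
3688 = 1·2781 + 907, so a_1 = 1
2781 = 3·907 + 60, so a_2 = 3
907 = 15·60 + 7, so a_3 = 15
60 = 8·7 + 4, so a_4 = 8
7 = 1·4 + 3, so a_5 = 1

1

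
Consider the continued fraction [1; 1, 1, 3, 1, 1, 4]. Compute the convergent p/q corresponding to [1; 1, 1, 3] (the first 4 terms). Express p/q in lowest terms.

11/7

Start with 3.
1 + 1/(3/1) = 1 + 1/3 = 4/3
1 + 1/(4/3) = 1 + 3/4 = 7/4
1 + 1/(7/4) = 1 + 4/7 = 11/7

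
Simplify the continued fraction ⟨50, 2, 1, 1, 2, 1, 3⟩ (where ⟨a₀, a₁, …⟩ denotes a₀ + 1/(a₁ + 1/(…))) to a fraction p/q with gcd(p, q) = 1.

3376/67

Collapse the nested fraction from the inside out:
Start with 3.
1 + 1/(3/1) = 1 + 1/3 = 4/3
2 + 1/(4/3) = 2 + 3/4 = 11/4
1 + 1/(11/4) = 1 + 4/11 = 15/11
1 + 1/(15/11) = 1 + 11/15 = 26/15
2 + 1/(26/15) = 2 + 15/26 = 67/26
50 + 1/(67/26) = 50 + 26/67 = 3376/67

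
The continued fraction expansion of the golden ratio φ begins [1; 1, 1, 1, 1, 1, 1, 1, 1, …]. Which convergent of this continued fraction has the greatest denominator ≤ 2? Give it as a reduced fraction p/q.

a_0 = 1: 1/1  (≤ bound)
a_1 = 1: 2/1  (≤ bound)
a_2 = 1: 3/2  (≤ bound)
a_3 = 1: 5/3  (> 2, stop)

3/2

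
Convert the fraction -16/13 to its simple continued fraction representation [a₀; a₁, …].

⌊-16/13⌋ = -2, remainder 10
⌊13/10⌋ = 1, remainder 3
⌊10/3⌋ = 3, remainder 1
⌊3/1⌋ = 3, remainder 0

[-2; 1, 3, 3]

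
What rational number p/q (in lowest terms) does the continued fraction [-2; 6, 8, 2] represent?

Collapse the nested fraction from the inside out:
Start with 2.
8 + 1/(2/1) = 8 + 1/2 = 17/2
6 + 1/(17/2) = 6 + 2/17 = 104/17
-2 + 1/(104/17) = -2 + 17/104 = -191/104

-191/104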